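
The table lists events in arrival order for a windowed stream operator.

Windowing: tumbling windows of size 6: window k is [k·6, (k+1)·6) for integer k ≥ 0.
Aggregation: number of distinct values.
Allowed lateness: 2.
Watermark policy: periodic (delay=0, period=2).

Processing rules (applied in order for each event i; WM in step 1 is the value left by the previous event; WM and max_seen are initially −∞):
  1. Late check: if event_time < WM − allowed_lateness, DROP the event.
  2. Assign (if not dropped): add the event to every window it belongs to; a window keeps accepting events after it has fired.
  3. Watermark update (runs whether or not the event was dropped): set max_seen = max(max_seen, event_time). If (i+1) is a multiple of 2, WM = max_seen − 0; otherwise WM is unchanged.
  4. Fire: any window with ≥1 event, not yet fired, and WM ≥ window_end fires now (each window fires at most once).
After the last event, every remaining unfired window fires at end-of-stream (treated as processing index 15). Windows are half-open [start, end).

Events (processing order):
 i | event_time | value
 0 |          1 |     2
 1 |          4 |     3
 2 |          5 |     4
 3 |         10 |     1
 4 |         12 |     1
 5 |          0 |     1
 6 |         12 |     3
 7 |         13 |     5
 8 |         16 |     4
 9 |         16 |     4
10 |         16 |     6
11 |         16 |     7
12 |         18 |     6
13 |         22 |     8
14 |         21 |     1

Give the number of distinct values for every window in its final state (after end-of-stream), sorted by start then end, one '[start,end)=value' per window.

[0,6)=3 [6,12)=1 [12,18)=6 [18,24)=3

i=0 t=1 v=2: → [0,6); WM=−∞
i=1 t=4 v=3: → [0,6); WM=4
i=2 t=5 v=4: → [0,6); WM=4
i=3 t=10 v=1: → [6,12); WM=10; [0,6) fires=3
i=4 t=12 v=1: → [12,18); WM=10
i=5 t=0 v=1: DROP (t<10-2); WM=12; [6,12) fires=1
i=6 t=12 v=3: → [12,18); WM=12
i=7 t=13 v=5: → [12,18); WM=13
i=8 t=16 v=4: → [12,18); WM=13
i=9 t=16 v=4: → [12,18); WM=16
i=10 t=16 v=6: → [12,18); WM=16
i=11 t=16 v=7: → [12,18); WM=16
i=12 t=18 v=6: → [18,24); WM=16
i=13 t=22 v=8: → [18,24); WM=22; [12,18) fires=6
i=14 t=21 v=1: → [18,24); WM=22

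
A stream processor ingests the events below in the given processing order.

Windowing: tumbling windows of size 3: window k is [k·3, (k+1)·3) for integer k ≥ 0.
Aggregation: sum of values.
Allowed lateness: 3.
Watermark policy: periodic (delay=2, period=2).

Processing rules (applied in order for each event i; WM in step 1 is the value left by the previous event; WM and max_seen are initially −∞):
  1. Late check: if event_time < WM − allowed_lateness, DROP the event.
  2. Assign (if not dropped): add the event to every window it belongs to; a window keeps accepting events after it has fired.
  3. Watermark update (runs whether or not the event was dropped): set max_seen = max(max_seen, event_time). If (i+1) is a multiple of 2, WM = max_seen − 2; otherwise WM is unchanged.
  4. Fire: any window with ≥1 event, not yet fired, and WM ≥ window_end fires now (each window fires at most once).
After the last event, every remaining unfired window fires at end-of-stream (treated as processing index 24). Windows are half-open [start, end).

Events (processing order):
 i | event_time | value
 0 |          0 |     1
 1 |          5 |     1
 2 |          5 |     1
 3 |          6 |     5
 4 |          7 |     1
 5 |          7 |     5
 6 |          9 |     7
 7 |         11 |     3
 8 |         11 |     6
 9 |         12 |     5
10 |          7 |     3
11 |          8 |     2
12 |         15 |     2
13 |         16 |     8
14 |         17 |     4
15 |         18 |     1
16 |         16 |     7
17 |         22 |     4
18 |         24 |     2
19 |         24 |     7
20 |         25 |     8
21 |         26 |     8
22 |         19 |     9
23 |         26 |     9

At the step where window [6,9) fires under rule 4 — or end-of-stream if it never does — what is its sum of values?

11

i=0 t=0 v=1: → [0,3); WM=−∞
i=1 t=5 v=1: → [3,6); WM=3; [0,3) fires=1
i=2 t=5 v=1: → [3,6); WM=3
i=3 t=6 v=5: → [6,9); WM=4
i=4 t=7 v=1: → [6,9); WM=4
i=5 t=7 v=5: → [6,9); WM=5
i=6 t=9 v=7: → [9,12); WM=5
i=7 t=11 v=3: → [9,12); WM=9; [3,6) fires=2 [6,9) fires=11
i=8 t=11 v=6: → [9,12); WM=9
i=9 t=12 v=5: → [12,15); WM=10
i=10 t=7 v=3: → [6,9); WM=10
i=11 t=8 v=2: → [6,9); WM=10
i=12 t=15 v=2: → [15,18); WM=10
i=13 t=16 v=8: → [15,18); WM=14; [9,12) fires=16
i=14 t=17 v=4: → [15,18); WM=14
i=15 t=18 v=1: → [18,21); WM=16; [12,15) fires=5
i=16 t=16 v=7: → [15,18); WM=16
i=17 t=22 v=4: → [21,24); WM=20; [15,18) fires=21
i=18 t=24 v=2: → [24,27); WM=20
i=19 t=24 v=7: → [24,27); WM=22; [18,21) fires=1
i=20 t=25 v=8: → [24,27); WM=22
i=21 t=26 v=8: → [24,27); WM=24; [21,24) fires=4
i=22 t=19 v=9: DROP (t<24-3); WM=24
i=23 t=26 v=9: → [24,27); WM=24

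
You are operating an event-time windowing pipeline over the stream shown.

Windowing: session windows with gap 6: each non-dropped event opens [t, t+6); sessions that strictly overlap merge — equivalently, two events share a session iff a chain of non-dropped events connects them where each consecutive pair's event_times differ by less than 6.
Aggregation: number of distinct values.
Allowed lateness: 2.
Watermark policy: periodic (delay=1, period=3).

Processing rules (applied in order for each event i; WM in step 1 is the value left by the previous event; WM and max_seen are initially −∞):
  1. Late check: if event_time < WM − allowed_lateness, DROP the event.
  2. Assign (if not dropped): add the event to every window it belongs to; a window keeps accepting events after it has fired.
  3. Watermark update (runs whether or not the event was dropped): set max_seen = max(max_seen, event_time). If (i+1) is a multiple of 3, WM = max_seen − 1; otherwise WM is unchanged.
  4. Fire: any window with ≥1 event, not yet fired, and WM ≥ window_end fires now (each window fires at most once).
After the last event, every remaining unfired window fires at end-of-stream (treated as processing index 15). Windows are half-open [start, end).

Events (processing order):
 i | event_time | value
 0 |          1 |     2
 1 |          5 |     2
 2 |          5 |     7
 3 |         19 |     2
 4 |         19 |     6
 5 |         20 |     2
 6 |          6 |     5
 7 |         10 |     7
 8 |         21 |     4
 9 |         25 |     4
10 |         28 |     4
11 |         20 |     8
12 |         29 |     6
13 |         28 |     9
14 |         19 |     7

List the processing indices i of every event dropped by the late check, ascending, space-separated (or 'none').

i=0 t=1 v=2: → [1,7); WM=−∞
i=1 t=5 v=2: → [1,11); WM=−∞
i=2 t=5 v=7: → [1,11); WM=4
i=3 t=19 v=2: → [19,25); WM=4
i=4 t=19 v=6: → [19,25); WM=4
i=5 t=20 v=2: → [19,26); WM=19
i=6 t=6 v=5: DROP (t<19-2); WM=19
i=7 t=10 v=7: DROP (t<19-2); WM=19
i=8 t=21 v=4: → [19,27); WM=20
i=9 t=25 v=4: → [19,31); WM=20
i=10 t=28 v=4: → [19,34); WM=20
i=11 t=20 v=8: → [19,34); WM=27
i=12 t=29 v=6: → [19,35); WM=27
i=13 t=28 v=9: → [19,35); WM=27
i=14 t=19 v=7: DROP (t<27-2); WM=28

6 7 14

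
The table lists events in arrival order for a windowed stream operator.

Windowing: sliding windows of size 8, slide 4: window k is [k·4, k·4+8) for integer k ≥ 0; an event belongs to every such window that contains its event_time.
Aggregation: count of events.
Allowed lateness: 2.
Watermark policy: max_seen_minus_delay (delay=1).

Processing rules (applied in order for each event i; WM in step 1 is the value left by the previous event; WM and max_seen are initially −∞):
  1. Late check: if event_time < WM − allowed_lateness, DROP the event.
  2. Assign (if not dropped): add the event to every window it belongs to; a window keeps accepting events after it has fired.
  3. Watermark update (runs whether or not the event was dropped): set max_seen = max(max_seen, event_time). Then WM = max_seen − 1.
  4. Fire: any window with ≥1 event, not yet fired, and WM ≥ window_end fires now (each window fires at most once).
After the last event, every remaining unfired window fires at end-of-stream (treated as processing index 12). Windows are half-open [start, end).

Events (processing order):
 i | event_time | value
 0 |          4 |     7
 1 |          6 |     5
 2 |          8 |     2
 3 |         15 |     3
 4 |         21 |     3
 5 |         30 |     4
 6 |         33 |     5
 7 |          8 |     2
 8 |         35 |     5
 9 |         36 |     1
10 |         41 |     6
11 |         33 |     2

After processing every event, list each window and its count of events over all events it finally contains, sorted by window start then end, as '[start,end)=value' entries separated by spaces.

[0,8)=2 [4,12)=3 [8,16)=2 [12,20)=1 [16,24)=1 [20,28)=1 [24,32)=1 [28,36)=3 [32,40)=3 [36,44)=2 [40,48)=1

i=0 t=4 v=7: → [4,12),[0,8); WM=3
i=1 t=6 v=5: → [4,12),[0,8); WM=5
i=2 t=8 v=2: → [8,16),[4,12); WM=7
i=3 t=15 v=3: → [12,20),[8,16); WM=14; [0,8) fires=2 [4,12) fires=3
i=4 t=21 v=3: → [20,28),[16,24); WM=20; [8,16) fires=2 [12,20) fires=1
i=5 t=30 v=4: → [28,36),[24,32); WM=29; [16,24) fires=1 [20,28) fires=1
i=6 t=33 v=5: → [32,40),[28,36); WM=32; [24,32) fires=1
i=7 t=8 v=2: DROP (t<32-2); WM=32
i=8 t=35 v=5: → [32,40),[28,36); WM=34
i=9 t=36 v=1: → [36,44),[32,40); WM=35
i=10 t=41 v=6: → [40,48),[36,44); WM=40; [28,36) fires=3 [32,40) fires=3
i=11 t=33 v=2: DROP (t<40-2); WM=40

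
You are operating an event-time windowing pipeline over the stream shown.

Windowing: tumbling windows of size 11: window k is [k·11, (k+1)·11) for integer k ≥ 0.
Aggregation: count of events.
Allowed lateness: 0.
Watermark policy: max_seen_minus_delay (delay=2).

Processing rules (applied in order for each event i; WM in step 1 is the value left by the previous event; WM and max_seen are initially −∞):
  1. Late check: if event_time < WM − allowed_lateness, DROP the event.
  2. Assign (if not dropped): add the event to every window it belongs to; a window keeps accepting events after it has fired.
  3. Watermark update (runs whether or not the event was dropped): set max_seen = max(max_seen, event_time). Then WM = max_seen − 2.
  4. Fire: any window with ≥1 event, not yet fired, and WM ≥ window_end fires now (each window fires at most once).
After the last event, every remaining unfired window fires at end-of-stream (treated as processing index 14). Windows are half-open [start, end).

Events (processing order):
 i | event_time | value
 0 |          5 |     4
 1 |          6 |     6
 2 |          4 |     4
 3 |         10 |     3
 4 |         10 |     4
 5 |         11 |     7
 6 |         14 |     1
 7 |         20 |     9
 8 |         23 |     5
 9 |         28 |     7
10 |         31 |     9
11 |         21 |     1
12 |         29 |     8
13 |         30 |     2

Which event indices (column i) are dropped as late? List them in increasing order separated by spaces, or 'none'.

11

i=0 t=5 v=4: → [0,11); WM=3
i=1 t=6 v=6: → [0,11); WM=4
i=2 t=4 v=4: → [0,11); WM=4
i=3 t=10 v=3: → [0,11); WM=8
i=4 t=10 v=4: → [0,11); WM=8
i=5 t=11 v=7: → [11,22); WM=9
i=6 t=14 v=1: → [11,22); WM=12; [0,11) fires=5
i=7 t=20 v=9: → [11,22); WM=18
i=8 t=23 v=5: → [22,33); WM=21
i=9 t=28 v=7: → [22,33); WM=26; [11,22) fires=3
i=10 t=31 v=9: → [22,33); WM=29
i=11 t=21 v=1: DROP (t<29-0); WM=29
i=12 t=29 v=8: → [22,33); WM=29
i=13 t=30 v=2: → [22,33); WM=29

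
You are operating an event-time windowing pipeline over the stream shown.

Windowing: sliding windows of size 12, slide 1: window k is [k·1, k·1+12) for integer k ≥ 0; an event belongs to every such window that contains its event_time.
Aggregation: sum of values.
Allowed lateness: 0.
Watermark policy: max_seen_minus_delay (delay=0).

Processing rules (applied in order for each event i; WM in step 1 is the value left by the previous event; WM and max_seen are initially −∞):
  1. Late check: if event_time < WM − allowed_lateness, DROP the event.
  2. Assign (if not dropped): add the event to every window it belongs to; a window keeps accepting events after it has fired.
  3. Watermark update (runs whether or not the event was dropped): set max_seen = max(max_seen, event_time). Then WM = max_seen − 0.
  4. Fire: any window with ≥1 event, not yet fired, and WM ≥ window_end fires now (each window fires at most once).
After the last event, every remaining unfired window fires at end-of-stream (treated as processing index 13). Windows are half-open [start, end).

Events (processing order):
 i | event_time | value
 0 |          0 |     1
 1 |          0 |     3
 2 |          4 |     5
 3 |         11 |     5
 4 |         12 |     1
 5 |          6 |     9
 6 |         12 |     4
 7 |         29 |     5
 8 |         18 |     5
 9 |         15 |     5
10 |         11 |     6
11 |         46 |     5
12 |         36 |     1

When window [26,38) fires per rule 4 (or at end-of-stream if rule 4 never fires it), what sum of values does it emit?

i=0 t=0 v=1: → [0,12); WM=0
i=1 t=0 v=3: → [0,12); WM=0
i=2 t=4 v=5: → [4,16),[3,15),[2,14),[1,13),[0,12); WM=4
i=3 t=11 v=5: → [11,23),[10,22),[9,21),[8,20),[7,19),[6,18),[5,17),[4,16),[3,15),[2,14),[1,13),[0,12); WM=11
i=4 t=12 v=1: → [12,24),[11,23),[10,22),[9,21),[8,20),[7,19),[6,18),[5,17),[4,16),[3,15),[2,14),[1,13); WM=12; [0,12) fires=14
i=5 t=6 v=9: DROP (t<12-0); WM=12
i=6 t=12 v=4: → [12,24),[11,23),[10,22),[9,21),[8,20),[7,19),[6,18),[5,17),[4,16),[3,15),[2,14),[1,13); WM=12
i=7 t=29 v=5: → [29,41),[28,40),[27,39),[26,38),[25,37),[24,36),[23,35),[22,34),[21,33),[20,32),[19,31),[18,30); WM=29; [1,13) fires=15 [2,14) fires=15 [3,15) fires=15 [4,16) fires=15 [5,17) fires=10 [6,18) fires=10 [7,19) fires=10 [8,20) fires=10 [9,21) fires=10 [10,22) fires=10 [11,23) fires=10 [12,24) fires=5
i=8 t=18 v=5: DROP (t<29-0); WM=29
i=9 t=15 v=5: DROP (t<29-0); WM=29
i=10 t=11 v=6: DROP (t<29-0); WM=29
i=11 t=46 v=5: → [46,58),[45,57),[44,56),[43,55),[42,54),[41,53),[40,52),[39,51),[38,50),[37,49),[36,48),[35,47); WM=46; [18,30) fires=5 [19,31) fires=5 [20,32) fires=5 [21,33) fires=5 [22,34) fires=5 [23,35) fires=5 [24,36) fires=5 [25,37) fires=5 [26,38) fires=5 [27,39) fires=5 [28,40) fires=5 [29,41) fires=5
i=12 t=36 v=1: DROP (t<46-0); WM=46

5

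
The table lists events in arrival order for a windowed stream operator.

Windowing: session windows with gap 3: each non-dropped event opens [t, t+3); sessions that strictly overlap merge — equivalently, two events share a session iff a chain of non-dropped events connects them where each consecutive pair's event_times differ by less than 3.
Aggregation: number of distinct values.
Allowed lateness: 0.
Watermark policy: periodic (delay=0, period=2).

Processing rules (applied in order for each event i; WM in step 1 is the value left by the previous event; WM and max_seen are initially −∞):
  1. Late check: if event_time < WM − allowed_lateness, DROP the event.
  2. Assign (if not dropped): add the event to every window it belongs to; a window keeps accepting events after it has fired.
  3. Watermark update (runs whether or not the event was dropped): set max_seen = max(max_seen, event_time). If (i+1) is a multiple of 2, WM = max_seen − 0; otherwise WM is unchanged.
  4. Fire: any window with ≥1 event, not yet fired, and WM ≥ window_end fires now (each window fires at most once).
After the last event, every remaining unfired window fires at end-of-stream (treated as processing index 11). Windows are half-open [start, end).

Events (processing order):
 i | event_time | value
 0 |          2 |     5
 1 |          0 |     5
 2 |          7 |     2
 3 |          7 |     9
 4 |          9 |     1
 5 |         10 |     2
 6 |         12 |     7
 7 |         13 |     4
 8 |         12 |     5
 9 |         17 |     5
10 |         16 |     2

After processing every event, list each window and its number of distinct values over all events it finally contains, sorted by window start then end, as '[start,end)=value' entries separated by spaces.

i=0 t=2 v=5: → [2,5); WM=−∞
i=1 t=0 v=5: → [0,5); WM=2
i=2 t=7 v=2: → [7,10); WM=2
i=3 t=7 v=9: → [7,10); WM=7
i=4 t=9 v=1: → [7,12); WM=7
i=5 t=10 v=2: → [7,13); WM=10
i=6 t=12 v=7: → [7,15); WM=10
i=7 t=13 v=4: → [7,16); WM=13
i=8 t=12 v=5: DROP (t<13-0); WM=13
i=9 t=17 v=5: → [17,20); WM=17
i=10 t=16 v=2: DROP (t<17-0); WM=17

[0,5)=1 [7,16)=5 [17,20)=1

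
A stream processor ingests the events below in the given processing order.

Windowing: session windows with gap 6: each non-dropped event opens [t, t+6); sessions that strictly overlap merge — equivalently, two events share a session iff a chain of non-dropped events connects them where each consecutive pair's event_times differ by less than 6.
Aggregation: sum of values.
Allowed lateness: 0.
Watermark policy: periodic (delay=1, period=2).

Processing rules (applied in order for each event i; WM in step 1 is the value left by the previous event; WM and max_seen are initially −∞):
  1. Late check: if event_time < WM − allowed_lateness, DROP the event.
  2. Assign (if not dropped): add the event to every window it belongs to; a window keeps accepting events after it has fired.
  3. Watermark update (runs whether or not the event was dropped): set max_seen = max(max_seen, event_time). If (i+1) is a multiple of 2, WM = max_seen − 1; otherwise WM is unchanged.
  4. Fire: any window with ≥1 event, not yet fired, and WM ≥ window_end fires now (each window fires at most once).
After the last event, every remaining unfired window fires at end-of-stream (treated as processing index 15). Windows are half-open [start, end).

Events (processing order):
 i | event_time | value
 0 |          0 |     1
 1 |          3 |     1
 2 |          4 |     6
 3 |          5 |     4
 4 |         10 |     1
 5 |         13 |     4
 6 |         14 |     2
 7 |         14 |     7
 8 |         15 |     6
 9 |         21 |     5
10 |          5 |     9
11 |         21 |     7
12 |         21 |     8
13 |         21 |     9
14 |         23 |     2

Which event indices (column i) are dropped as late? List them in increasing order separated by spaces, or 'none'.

10

i=0 t=0 v=1: → [0,6); WM=−∞
i=1 t=3 v=1: → [0,9); WM=2
i=2 t=4 v=6: → [0,10); WM=2
i=3 t=5 v=4: → [0,11); WM=4
i=4 t=10 v=1: → [0,16); WM=4
i=5 t=13 v=4: → [0,19); WM=12
i=6 t=14 v=2: → [0,20); WM=12
i=7 t=14 v=7: → [0,20); WM=13
i=8 t=15 v=6: → [0,21); WM=13
i=9 t=21 v=5: → [21,27); WM=20
i=10 t=5 v=9: DROP (t<20-0); WM=20
i=11 t=21 v=7: → [21,27); WM=20
i=12 t=21 v=8: → [21,27); WM=20
i=13 t=21 v=9: → [21,27); WM=20
i=14 t=23 v=2: → [21,29); WM=20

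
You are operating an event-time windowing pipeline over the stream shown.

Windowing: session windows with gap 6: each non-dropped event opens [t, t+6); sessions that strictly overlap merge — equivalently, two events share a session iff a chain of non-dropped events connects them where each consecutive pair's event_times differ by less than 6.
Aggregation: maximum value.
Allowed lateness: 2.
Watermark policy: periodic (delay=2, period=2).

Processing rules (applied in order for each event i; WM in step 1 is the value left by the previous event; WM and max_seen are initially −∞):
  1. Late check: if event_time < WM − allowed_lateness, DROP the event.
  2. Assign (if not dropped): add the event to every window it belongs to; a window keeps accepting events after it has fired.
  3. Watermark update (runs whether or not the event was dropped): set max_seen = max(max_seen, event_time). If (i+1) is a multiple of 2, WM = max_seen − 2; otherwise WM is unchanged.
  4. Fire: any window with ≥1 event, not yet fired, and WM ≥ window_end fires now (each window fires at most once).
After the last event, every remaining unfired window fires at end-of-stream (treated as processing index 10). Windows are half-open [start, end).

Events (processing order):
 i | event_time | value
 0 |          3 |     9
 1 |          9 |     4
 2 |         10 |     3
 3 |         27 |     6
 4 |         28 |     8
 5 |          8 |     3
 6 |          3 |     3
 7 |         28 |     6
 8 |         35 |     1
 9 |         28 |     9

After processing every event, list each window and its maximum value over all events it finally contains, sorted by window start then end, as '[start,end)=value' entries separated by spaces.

i=0 t=3 v=9: → [3,9); WM=−∞
i=1 t=9 v=4: → [9,15); WM=7
i=2 t=10 v=3: → [9,16); WM=7
i=3 t=27 v=6: → [27,33); WM=25
i=4 t=28 v=8: → [27,34); WM=25
i=5 t=8 v=3: DROP (t<25-2); WM=26
i=6 t=3 v=3: DROP (t<26-2); WM=26
i=7 t=28 v=6: → [27,34); WM=26
i=8 t=35 v=1: → [35,41); WM=26
i=9 t=28 v=9: → [27,34); WM=33

[3,9)=9 [9,16)=4 [27,34)=9 [35,41)=1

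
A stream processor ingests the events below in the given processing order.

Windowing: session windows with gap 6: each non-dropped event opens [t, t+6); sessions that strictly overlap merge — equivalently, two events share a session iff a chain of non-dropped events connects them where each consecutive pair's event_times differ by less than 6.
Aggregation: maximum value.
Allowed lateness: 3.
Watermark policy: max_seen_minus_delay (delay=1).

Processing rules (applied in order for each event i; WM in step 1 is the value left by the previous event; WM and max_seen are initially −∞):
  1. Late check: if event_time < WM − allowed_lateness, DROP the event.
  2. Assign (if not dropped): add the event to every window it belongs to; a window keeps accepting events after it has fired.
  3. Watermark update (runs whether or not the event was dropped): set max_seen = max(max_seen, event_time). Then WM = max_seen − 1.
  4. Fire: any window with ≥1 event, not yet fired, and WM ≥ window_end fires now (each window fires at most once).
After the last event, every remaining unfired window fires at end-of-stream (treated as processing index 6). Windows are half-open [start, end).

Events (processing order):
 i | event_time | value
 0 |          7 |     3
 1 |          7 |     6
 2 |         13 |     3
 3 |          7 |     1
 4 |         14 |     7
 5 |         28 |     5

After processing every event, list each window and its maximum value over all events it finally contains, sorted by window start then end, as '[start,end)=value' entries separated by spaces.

[7,13)=6 [13,20)=7 [28,34)=5

i=0 t=7 v=3: → [7,13); WM=6
i=1 t=7 v=6: → [7,13); WM=6
i=2 t=13 v=3: → [13,19); WM=12
i=3 t=7 v=1: DROP (t<12-3); WM=12
i=4 t=14 v=7: → [13,20); WM=13
i=5 t=28 v=5: → [28,34); WM=27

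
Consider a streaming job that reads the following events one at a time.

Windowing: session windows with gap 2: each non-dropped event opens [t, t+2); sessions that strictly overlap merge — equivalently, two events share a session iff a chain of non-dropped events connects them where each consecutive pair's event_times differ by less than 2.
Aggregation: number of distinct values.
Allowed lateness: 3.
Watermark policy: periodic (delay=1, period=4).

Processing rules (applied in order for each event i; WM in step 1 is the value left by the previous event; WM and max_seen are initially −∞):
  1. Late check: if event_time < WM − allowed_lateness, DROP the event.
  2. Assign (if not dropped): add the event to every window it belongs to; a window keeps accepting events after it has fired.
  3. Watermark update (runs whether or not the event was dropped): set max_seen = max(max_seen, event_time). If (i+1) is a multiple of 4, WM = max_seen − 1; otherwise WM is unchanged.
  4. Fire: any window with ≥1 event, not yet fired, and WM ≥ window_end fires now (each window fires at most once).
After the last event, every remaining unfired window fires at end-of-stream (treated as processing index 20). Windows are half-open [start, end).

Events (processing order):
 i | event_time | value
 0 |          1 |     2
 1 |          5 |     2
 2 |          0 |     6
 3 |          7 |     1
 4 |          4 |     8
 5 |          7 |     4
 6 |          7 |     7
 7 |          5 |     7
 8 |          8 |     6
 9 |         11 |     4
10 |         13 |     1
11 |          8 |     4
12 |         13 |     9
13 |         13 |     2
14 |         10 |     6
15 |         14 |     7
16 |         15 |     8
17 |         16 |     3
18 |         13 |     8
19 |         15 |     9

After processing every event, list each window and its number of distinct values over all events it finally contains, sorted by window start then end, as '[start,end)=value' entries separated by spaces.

i=0 t=1 v=2: → [1,3); WM=−∞
i=1 t=5 v=2: → [5,7); WM=−∞
i=2 t=0 v=6: → [0,3); WM=−∞
i=3 t=7 v=1: → [7,9); WM=6
i=4 t=4 v=8: → [4,7); WM=6
i=5 t=7 v=4: → [7,9); WM=6
i=6 t=7 v=7: → [7,9); WM=6
i=7 t=5 v=7: → [4,7); WM=6
i=8 t=8 v=6: → [7,10); WM=6
i=9 t=11 v=4: → [11,13); WM=6
i=10 t=13 v=1: → [13,15); WM=6
i=11 t=8 v=4: → [7,10); WM=12
i=12 t=13 v=9: → [13,15); WM=12
i=13 t=13 v=2: → [13,15); WM=12
i=14 t=10 v=6: → [10,13); WM=12
i=15 t=14 v=7: → [13,16); WM=13
i=16 t=15 v=8: → [13,17); WM=13
i=17 t=16 v=3: → [13,18); WM=13
i=18 t=13 v=8: → [13,18); WM=13
i=19 t=15 v=9: → [13,18); WM=15

[0,3)=2 [4,7)=3 [7,10)=4 [10,13)=2 [13,18)=6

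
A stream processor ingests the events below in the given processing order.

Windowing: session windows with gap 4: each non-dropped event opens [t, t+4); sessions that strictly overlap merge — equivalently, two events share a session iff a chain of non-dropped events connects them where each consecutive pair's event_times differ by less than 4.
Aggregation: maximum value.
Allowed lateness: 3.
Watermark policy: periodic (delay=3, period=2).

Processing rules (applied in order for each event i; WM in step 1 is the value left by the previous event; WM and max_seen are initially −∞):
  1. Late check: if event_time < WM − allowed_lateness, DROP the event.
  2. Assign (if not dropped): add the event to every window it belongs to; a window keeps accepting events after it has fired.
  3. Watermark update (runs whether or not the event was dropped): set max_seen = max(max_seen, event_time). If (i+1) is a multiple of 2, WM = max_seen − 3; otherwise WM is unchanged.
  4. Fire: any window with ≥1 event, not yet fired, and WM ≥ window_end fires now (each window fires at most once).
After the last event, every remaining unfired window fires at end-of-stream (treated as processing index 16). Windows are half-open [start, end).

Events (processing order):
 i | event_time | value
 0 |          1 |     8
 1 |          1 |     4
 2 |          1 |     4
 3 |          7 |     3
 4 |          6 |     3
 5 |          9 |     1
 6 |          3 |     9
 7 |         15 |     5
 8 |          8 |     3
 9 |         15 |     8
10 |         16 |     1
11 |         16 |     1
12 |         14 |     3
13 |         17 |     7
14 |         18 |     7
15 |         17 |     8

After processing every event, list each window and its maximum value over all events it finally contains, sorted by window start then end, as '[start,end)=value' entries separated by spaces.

i=0 t=1 v=8: → [1,5); WM=−∞
i=1 t=1 v=4: → [1,5); WM=-2
i=2 t=1 v=4: → [1,5); WM=-2
i=3 t=7 v=3: → [7,11); WM=4
i=4 t=6 v=3: → [6,11); WM=4
i=5 t=9 v=1: → [6,13); WM=6
i=6 t=3 v=9: → [1,13); WM=6
i=7 t=15 v=5: → [15,19); WM=12
i=8 t=8 v=3: DROP (t<12-3); WM=12
i=9 t=15 v=8: → [15,19); WM=12
i=10 t=16 v=1: → [15,20); WM=12
i=11 t=16 v=1: → [15,20); WM=13
i=12 t=14 v=3: → [14,20); WM=13
i=13 t=17 v=7: → [14,21); WM=14
i=14 t=18 v=7: → [14,22); WM=14
i=15 t=17 v=8: → [14,22); WM=15

[1,13)=9 [14,22)=8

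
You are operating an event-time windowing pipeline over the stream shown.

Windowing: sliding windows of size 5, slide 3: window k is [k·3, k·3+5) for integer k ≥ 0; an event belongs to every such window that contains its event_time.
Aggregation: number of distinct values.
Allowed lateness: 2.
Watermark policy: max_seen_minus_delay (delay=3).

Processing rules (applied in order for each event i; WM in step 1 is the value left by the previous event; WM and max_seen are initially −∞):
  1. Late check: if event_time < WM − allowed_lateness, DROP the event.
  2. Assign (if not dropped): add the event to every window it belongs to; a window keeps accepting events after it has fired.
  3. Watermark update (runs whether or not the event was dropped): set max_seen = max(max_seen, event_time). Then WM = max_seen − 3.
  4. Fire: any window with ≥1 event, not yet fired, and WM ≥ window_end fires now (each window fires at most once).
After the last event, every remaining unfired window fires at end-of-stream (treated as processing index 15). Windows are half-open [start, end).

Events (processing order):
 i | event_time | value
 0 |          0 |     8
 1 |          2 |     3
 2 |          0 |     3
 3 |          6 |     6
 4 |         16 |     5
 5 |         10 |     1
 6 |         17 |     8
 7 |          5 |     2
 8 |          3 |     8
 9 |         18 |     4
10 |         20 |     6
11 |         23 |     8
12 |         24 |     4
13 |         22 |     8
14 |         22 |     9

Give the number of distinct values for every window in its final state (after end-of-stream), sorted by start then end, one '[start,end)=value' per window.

[0,5)=2 [3,8)=1 [6,11)=1 [12,17)=1 [15,20)=3 [18,23)=4 [21,26)=3 [24,29)=1

i=0 t=0 v=8: → [0,5); WM=-3
i=1 t=2 v=3: → [0,5); WM=-1
i=2 t=0 v=3: → [0,5); WM=-1
i=3 t=6 v=6: → [6,11),[3,8); WM=3
i=4 t=16 v=5: → [15,20),[12,17); WM=13; [0,5) fires=2 [3,8) fires=1 [6,11) fires=1
i=5 t=10 v=1: DROP (t<13-2); WM=13
i=6 t=17 v=8: → [15,20); WM=14
i=7 t=5 v=2: DROP (t<14-2); WM=14
i=8 t=3 v=8: DROP (t<14-2); WM=14
i=9 t=18 v=4: → [18,23),[15,20); WM=15
i=10 t=20 v=6: → [18,23); WM=17; [12,17) fires=1
i=11 t=23 v=8: → [21,26); WM=20; [15,20) fires=3
i=12 t=24 v=4: → [24,29),[21,26); WM=21
i=13 t=22 v=8: → [21,26),[18,23); WM=21
i=14 t=22 v=9: → [21,26),[18,23); WM=21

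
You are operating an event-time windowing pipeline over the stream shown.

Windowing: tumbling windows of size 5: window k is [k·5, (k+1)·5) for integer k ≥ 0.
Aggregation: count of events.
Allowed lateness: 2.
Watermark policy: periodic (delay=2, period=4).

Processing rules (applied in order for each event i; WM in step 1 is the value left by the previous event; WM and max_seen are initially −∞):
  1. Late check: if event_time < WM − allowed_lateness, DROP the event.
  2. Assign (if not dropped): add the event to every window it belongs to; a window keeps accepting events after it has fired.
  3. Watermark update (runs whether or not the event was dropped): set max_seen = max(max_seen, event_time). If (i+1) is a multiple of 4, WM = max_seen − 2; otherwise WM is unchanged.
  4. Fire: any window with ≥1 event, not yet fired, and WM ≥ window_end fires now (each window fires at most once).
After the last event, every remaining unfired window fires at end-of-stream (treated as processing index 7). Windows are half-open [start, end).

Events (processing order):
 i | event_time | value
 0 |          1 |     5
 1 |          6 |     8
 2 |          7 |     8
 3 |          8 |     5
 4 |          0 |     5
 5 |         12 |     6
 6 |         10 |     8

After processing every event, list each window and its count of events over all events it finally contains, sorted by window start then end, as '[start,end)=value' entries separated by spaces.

[0,5)=1 [5,10)=3 [10,15)=2

i=0 t=1 v=5: → [0,5); WM=−∞
i=1 t=6 v=8: → [5,10); WM=−∞
i=2 t=7 v=8: → [5,10); WM=−∞
i=3 t=8 v=5: → [5,10); WM=6; [0,5) fires=1
i=4 t=0 v=5: DROP (t<6-2); WM=6
i=5 t=12 v=6: → [10,15); WM=6
i=6 t=10 v=8: → [10,15); WM=6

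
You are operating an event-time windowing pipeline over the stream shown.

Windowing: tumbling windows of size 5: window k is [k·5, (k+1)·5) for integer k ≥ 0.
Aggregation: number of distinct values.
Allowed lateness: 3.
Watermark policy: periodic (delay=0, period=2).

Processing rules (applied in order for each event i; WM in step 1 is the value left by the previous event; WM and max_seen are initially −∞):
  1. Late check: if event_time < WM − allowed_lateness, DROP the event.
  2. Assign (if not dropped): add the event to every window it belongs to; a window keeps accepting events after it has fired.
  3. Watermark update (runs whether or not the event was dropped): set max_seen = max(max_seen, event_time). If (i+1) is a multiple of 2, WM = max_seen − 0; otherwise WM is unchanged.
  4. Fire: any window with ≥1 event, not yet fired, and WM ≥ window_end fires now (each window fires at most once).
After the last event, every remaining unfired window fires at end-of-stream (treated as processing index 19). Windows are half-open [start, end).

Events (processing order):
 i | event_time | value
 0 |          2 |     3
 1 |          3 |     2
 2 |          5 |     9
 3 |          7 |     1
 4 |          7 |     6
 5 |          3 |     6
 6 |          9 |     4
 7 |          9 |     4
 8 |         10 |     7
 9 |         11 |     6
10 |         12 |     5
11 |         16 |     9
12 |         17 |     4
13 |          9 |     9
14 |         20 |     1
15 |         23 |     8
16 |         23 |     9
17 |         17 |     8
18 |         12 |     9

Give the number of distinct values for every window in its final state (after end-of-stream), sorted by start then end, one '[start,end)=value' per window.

i=0 t=2 v=3: → [0,5); WM=−∞
i=1 t=3 v=2: → [0,5); WM=3
i=2 t=5 v=9: → [5,10); WM=3
i=3 t=7 v=1: → [5,10); WM=7; [0,5) fires=2
i=4 t=7 v=6: → [5,10); WM=7
i=5 t=3 v=6: DROP (t<7-3); WM=7
i=6 t=9 v=4: → [5,10); WM=7
i=7 t=9 v=4: → [5,10); WM=9
i=8 t=10 v=7: → [10,15); WM=9
i=9 t=11 v=6: → [10,15); WM=11; [5,10) fires=4
i=10 t=12 v=5: → [10,15); WM=11
i=11 t=16 v=9: → [15,20); WM=16; [10,15) fires=3
i=12 t=17 v=4: → [15,20); WM=16
i=13 t=9 v=9: DROP (t<16-3); WM=17
i=14 t=20 v=1: → [20,25); WM=17
i=15 t=23 v=8: → [20,25); WM=23; [15,20) fires=2
i=16 t=23 v=9: → [20,25); WM=23
i=17 t=17 v=8: DROP (t<23-3); WM=23
i=18 t=12 v=9: DROP (t<23-3); WM=23

[0,5)=2 [5,10)=4 [10,15)=3 [15,20)=2 [20,25)=3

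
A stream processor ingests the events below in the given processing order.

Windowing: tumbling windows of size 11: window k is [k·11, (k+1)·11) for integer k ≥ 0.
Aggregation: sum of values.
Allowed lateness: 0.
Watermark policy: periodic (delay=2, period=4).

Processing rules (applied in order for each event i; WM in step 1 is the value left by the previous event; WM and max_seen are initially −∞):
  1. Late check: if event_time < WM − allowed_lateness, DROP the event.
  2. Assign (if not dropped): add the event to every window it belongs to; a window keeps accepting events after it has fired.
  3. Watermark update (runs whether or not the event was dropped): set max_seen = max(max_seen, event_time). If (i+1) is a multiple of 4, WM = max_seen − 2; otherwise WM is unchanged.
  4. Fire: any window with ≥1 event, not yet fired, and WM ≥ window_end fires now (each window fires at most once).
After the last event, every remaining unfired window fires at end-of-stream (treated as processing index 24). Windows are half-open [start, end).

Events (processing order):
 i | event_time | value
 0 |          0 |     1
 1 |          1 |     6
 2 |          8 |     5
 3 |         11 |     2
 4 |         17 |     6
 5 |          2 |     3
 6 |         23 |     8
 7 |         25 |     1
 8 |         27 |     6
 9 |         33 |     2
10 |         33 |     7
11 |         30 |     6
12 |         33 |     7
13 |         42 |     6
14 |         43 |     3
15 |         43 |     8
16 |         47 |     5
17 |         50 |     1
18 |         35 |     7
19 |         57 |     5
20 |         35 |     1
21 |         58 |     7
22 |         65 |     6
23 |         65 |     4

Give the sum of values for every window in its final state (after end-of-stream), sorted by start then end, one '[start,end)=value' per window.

i=0 t=0 v=1: → [0,11); WM=−∞
i=1 t=1 v=6: → [0,11); WM=−∞
i=2 t=8 v=5: → [0,11); WM=−∞
i=3 t=11 v=2: → [11,22); WM=9
i=4 t=17 v=6: → [11,22); WM=9
i=5 t=2 v=3: DROP (t<9-0); WM=9
i=6 t=23 v=8: → [22,33); WM=9
i=7 t=25 v=1: → [22,33); WM=23; [0,11) fires=12 [11,22) fires=8
i=8 t=27 v=6: → [22,33); WM=23
i=9 t=33 v=2: → [33,44); WM=23
i=10 t=33 v=7: → [33,44); WM=23
i=11 t=30 v=6: → [22,33); WM=31
i=12 t=33 v=7: → [33,44); WM=31
i=13 t=42 v=6: → [33,44); WM=31
i=14 t=43 v=3: → [33,44); WM=31
i=15 t=43 v=8: → [33,44); WM=41; [22,33) fires=21
i=16 t=47 v=5: → [44,55); WM=41
i=17 t=50 v=1: → [44,55); WM=41
i=18 t=35 v=7: DROP (t<41-0); WM=41
i=19 t=57 v=5: → [55,66); WM=55; [33,44) fires=33 [44,55) fires=6
i=20 t=35 v=1: DROP (t<55-0); WM=55
i=21 t=58 v=7: → [55,66); WM=55
i=22 t=65 v=6: → [55,66); WM=55
i=23 t=65 v=4: → [55,66); WM=63

[0,11)=12 [11,22)=8 [22,33)=21 [33,44)=33 [44,55)=6 [55,66)=22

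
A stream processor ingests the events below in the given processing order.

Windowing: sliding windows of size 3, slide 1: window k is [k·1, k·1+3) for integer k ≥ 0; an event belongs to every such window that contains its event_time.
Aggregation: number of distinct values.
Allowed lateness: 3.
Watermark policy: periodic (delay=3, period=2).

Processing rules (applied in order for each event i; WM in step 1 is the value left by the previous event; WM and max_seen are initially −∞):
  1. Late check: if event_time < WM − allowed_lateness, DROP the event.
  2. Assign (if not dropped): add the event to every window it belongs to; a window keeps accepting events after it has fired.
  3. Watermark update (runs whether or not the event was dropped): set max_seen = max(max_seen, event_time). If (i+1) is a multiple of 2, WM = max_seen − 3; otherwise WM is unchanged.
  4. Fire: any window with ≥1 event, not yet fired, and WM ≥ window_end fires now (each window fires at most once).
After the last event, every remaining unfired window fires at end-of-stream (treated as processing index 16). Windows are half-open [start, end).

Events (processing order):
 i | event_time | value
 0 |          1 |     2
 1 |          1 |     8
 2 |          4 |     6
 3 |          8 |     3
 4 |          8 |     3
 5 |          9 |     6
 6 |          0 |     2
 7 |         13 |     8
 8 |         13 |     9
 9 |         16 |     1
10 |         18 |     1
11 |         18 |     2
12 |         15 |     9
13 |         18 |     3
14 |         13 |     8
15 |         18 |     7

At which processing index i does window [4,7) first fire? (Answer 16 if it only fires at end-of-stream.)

i=0 t=1 v=2: → [1,4),[0,3); WM=−∞
i=1 t=1 v=8: → [1,4),[0,3); WM=-2
i=2 t=4 v=6: → [4,7),[3,6),[2,5); WM=-2
i=3 t=8 v=3: → [8,11),[7,10),[6,9); WM=5; [0,3) fires=2 [1,4) fires=2 [2,5) fires=1
i=4 t=8 v=3: → [8,11),[7,10),[6,9); WM=5
i=5 t=9 v=6: → [9,12),[8,11),[7,10); WM=6; [3,6) fires=1
i=6 t=0 v=2: DROP (t<6-3); WM=6
i=7 t=13 v=8: → [13,16),[12,15),[11,14); WM=10; [4,7) fires=1 [6,9) fires=1 [7,10) fires=2
i=8 t=13 v=9: → [13,16),[12,15),[11,14); WM=10
i=9 t=16 v=1: → [16,19),[15,18),[14,17); WM=13; [8,11) fires=2 [9,12) fires=1
i=10 t=18 v=1: → [18,21),[17,20),[16,19); WM=13
i=11 t=18 v=2: → [18,21),[17,20),[16,19); WM=15; [11,14) fires=2 [12,15) fires=2
i=12 t=15 v=9: → [15,18),[14,17),[13,16); WM=15
i=13 t=18 v=3: → [18,21),[17,20),[16,19); WM=15
i=14 t=13 v=8: → [13,16),[12,15),[11,14); WM=15
i=15 t=18 v=7: → [18,21),[17,20),[16,19); WM=15

7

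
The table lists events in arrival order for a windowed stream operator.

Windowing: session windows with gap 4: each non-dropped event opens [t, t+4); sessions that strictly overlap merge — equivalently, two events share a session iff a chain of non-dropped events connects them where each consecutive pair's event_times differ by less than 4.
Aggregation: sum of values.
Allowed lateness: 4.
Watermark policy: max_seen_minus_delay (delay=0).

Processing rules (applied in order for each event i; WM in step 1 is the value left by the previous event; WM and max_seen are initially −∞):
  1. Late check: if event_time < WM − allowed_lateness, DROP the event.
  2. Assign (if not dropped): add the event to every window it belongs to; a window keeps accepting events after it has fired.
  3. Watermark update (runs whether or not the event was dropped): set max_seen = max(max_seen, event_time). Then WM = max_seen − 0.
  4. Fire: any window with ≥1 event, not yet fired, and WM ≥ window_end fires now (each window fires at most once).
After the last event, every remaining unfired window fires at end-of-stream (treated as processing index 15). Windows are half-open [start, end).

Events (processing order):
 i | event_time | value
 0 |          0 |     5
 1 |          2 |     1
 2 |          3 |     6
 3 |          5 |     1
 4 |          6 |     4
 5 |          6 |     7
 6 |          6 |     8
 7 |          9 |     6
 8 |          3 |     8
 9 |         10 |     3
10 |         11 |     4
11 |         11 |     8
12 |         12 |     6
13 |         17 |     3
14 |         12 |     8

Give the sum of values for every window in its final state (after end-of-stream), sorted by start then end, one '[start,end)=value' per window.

[0,16)=59 [17,21)=3

i=0 t=0 v=5: → [0,4); WM=0
i=1 t=2 v=1: → [0,6); WM=2
i=2 t=3 v=6: → [0,7); WM=3
i=3 t=5 v=1: → [0,9); WM=5
i=4 t=6 v=4: → [0,10); WM=6
i=5 t=6 v=7: → [0,10); WM=6
i=6 t=6 v=8: → [0,10); WM=6
i=7 t=9 v=6: → [0,13); WM=9
i=8 t=3 v=8: DROP (t<9-4); WM=9
i=9 t=10 v=3: → [0,14); WM=10
i=10 t=11 v=4: → [0,15); WM=11
i=11 t=11 v=8: → [0,15); WM=11
i=12 t=12 v=6: → [0,16); WM=12
i=13 t=17 v=3: → [17,21); WM=17
i=14 t=12 v=8: DROP (t<17-4); WM=17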